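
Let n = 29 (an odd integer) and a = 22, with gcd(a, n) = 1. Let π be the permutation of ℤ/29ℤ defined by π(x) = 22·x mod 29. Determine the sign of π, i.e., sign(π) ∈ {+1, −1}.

Orbit of 9 under x↦22x: [9, 24, 6, 16, 4, 1, 22]… (length divides ord_29(22)).
3 cycles of lengths [14, 14, 1].
29 − 3 = 26 transpositions; sign(π) = (−1)^26 = +1.

+1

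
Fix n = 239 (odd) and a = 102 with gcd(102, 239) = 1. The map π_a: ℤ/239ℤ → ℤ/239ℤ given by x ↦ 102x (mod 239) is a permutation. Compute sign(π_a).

+1

Trace 54: π^k(54) = [54, 11, 166, 202, 50, 81, 136] for k=0..6.
Decompose π into cycles: lengths [119, 119, 1] (3 cycles, including the fixed point 0).
3 cycles on 239: each ℓ→(−1)^(ℓ−1), product (−1)^236 = +1.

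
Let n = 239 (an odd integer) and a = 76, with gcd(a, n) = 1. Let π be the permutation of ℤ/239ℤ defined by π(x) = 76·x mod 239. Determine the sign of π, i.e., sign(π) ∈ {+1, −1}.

Start at x=199: 199 → 67 → 73 → 51 → 52 → 128 → 168 → … (one orbit).
π_76 has 8 disjoint cycles with lengths [34, 34, 34, 34, 34, 34, 34, 1] on {0,…,238}.
sign(π) = (−1)^{n − #cycles} = (−1)^{239−8} = (−1)^231 = -1.
(76|239)_J = -1 (Zolotarev's lemma cross-check).

-1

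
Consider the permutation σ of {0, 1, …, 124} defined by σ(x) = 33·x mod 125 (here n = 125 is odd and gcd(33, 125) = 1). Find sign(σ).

Trace 68: π^k(68) = [68, 119, 52, 91, 3, 99, 17] for k=0..6.
4 cycles of lengths [100, 20, 4, 1].
With 4 cycles on 125 points, sign = (−1)^{125−4} = -1.
Via Zolotarev, sign(π_{33}) = (33|125) = -1.

-1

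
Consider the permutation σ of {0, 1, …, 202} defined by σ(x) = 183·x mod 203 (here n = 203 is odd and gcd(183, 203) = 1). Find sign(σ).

+1

Trace 22: π^k(22) = [22, 169, 71, 1, 183, 197, 120] for k=0..6.
Decompose π into cycles: lengths [14, 14, 14, 14, 14, 14, 14, 14, 14, 14, 14, 14, 14, 14, 1, 1, 1, 1, 1, 1, 1] (21 cycles, including the fixed point 0).
sign(π) = (−1)^{n − #cycles} = (−1)^{203−21} = (−1)^182 = +1.
Zolotarev: (183|203) = +1, matching the cycle-count sign.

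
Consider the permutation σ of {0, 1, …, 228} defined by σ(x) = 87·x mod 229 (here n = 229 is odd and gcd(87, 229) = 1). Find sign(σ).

-1

Orbit of 14 under x↦87x: [14, 73, 168, 189, 184, 207, 147]… (length divides ord_229(87)).
Cycle lengths of π_87 on ℤ/229ℤ: [228, 1]; 2 cycles in total.
sign(π) = (−1)^{n − #cycles} = (−1)^{229−2} = (−1)^227 = -1.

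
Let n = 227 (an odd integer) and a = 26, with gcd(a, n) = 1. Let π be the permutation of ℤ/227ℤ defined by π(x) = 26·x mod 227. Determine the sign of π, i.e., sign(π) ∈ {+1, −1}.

+1

Trace 89: π^k(89) = [89, 44, 9, 7, 182, 192, 225] for k=0..6.
The orbit structure of x ↦ 26x mod 227: 3 orbits of sizes [113, 113, 1].
3 cycles on 227: each ℓ→(−1)^(ℓ−1), product (−1)^224 = +1.
Check: (26/227) = +1 by Zolotarev.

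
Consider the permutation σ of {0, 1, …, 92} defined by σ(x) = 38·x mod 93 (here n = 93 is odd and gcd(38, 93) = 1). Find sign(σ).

-1

Orbit of 67 under x↦38x: [67, 35, 28, 41, 70, 56, 82]… (length divides ord_93(38)).
The orbit structure of x ↦ 38x mod 93: 6 orbits of sizes [30, 30, 15, 15, 2, 1].
sign(π) = (−1)^{n − #cycles} = (−1)^{93−6} = (−1)^87 = -1.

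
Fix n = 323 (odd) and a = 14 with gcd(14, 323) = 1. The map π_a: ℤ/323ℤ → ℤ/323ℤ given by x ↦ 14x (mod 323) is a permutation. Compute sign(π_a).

+1

Orbit of 109 under x↦14x: [109, 234, 46, 321, 295, 254, 3]… (length divides ord_323(14)).
5 cycles of lengths [144, 144, 18, 16, 1].
323 − 5 = 318 transpositions; sign(π) = (−1)^318 = +1.
Via Zolotarev, sign(π_{14}) = (14|323) = +1.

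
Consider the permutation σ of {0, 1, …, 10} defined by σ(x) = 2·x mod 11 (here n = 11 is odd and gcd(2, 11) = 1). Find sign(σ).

-1

Trace 9: π^k(9) = [9, 7, 3, 6, 1, 2, 4] for k=0..6.
Decompose π into cycles: lengths [10, 1] (2 cycles, including the fixed point 0).
n − c = 11 − 2 = 9; sign = (−1)^9 = -1.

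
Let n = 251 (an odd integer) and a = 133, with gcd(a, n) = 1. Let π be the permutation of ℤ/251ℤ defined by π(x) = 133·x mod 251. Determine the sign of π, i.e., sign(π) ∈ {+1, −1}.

Start at x=39: 39 → 167 → 123 → 44 → 79 → 216 → 114 → … (one orbit).
Cycle type of π: 250 + 1; total 2 cycles.
sign(π) = (−1)^{n − #cycles} = (−1)^{251−2} = (−1)^249 = -1.
Via Zolotarev, sign(π_{133}) = (133|251) = -1.

-1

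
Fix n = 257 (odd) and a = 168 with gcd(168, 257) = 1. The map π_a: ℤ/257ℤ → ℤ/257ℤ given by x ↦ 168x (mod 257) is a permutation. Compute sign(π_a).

+1

Orbit of 140 under x↦168x: [140, 133, 242, 50, 176, 13, 128]… (length divides ord_257(168)).
π_168 has 3 disjoint cycles with lengths [128, 128, 1] on {0,…,256}.
n − c = 257 − 3 = 254; sign = (−1)^254 = +1.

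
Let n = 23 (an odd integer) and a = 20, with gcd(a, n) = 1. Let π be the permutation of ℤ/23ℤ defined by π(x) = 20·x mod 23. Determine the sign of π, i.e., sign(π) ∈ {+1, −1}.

-1

Orbit of 9 under x↦20x: [9, 19, 12, 10, 16, 21, 6]… (length divides ord_23(20)).
π_20 has 2 disjoint cycles with lengths [22, 1] on {0,…,22}.
23 − 2 = 21 transpositions; sign(π) = (−1)^21 = -1.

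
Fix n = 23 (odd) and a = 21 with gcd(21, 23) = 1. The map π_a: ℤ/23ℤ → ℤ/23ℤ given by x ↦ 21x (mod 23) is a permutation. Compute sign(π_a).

Trace 12: π^k(12) = [12, 22, 2, 19, 8, 7, 9] for k=0..6.
π_21 has 2 disjoint cycles with lengths [22, 1] on {0,…,22}.
n − c = 23 − 2 = 21; sign = (−1)^21 = -1.
Zolotarev: (21|23) = -1, matching the cycle-count sign.

-1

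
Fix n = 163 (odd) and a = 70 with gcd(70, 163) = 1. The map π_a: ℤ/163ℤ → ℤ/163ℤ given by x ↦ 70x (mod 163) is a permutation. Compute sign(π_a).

-1

Orbit of 141 under x↦70x: [141, 90, 106, 85, 82, 35, 5]… (length divides ord_163(70)).
Cycle lengths of π_70 on ℤ/163ℤ: [162, 1]; 2 cycles in total.
n − c = 163 − 2 = 161; sign = (−1)^161 = -1.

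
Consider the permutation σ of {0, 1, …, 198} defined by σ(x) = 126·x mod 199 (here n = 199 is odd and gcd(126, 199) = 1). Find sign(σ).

+1

Start at x=131: 131 → 188 → 7 → 86 → 90 → 196 → 20 → … (one orbit).
Cycle lengths of π_126 on ℤ/199ℤ: [99, 99, 1]; 3 cycles in total.
3 cycles on 199: each ℓ→(−1)^(ℓ−1), product (−1)^196 = +1.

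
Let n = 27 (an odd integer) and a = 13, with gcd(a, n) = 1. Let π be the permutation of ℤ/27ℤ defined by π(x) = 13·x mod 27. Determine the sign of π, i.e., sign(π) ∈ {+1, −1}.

+1

Trace 19: π^k(19) = [19, 4, 25, 1, 13, 7, 10] for k=0..6.
Cycle type of π: 9×2 + 3×2 + 1×3; total 7 cycles.
Σ(ℓ_i−1) = 27−7 = 20; sign = (−1)^20 = +1.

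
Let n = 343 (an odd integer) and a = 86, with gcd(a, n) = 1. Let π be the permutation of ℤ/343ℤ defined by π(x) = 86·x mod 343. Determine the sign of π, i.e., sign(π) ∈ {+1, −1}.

Start at x=319: 319 → 337 → 170 → 214 → 225 → 142 → 207 → … (one orbit).
π_86 has 7 disjoint cycles with lengths [147, 147, 21, 21, 3, 3, 1] on {0,…,342}.
Σ(ℓ_i−1) = 343−7 = 336; sign = (−1)^336 = +1.
The Jacobi symbol (86|343) = +1 (Zolotarev) agrees.

+1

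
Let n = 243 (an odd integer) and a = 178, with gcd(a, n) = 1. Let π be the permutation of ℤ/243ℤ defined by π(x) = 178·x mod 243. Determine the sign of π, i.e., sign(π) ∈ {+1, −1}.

+1

Start at x=238: 238 → 82 → 16 → 175 → 46 → 169 → 193 → … (one orbit).
π_178 has 11 disjoint cycles with lengths [81, 81, 27, 27, 9, 9, 3, 3, 1, 1, 1] on {0,…,242}.
243 − 11 = 232 transpositions; sign(π) = (−1)^232 = +1.
The Jacobi symbol (178|243) = +1 (Zolotarev) agrees.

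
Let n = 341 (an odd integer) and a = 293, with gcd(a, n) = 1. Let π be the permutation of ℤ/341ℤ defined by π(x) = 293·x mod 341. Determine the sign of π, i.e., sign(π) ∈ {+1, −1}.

Trace 1: π^k(1) = [1, 293, 258, 233, 69, 98, 70] for k=0..6.
π_293 has 14 disjoint cycles with lengths [30, 30, 30, 30, 30, 30, 30, 30, 30, 30, 15, 15, 10, 1] on {0,…,340}.
Σ(ℓ_i−1) = 341−14 = 327; sign = (−1)^327 = -1.

-1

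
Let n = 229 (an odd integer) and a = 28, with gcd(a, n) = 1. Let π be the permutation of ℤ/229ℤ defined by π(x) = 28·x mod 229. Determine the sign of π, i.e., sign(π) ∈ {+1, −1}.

Trace 123: π^k(123) = [123, 9, 23, 186, 170, 180, 2] for k=0..6.
Cycle lengths of π_28 on ℤ/229ℤ: [228, 1]; 2 cycles in total.
sign(π) = (−1)^{n − #cycles} = (−1)^{229−2} = (−1)^227 = -1.
Zolotarev: (28|229) = -1, matching the cycle-count sign.

-1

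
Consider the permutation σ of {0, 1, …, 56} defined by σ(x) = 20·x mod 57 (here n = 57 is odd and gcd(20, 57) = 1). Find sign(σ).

-1

Trace 1: π^k(1) = [1, 20] for k=0..1.
Decompose π into cycles: lengths [2, 2, 2, 2, 2, 2, 2, 2, 2, 2, 2, 2, 2, 2, 2, 2, 2, 2, 2, 1, 1, 1, 1, 1, 1, 1, 1, 1, 1, 1, 1, 1, 1, 1, 1, 1, 1, 1] (38 cycles, including the fixed point 0).
n − c = 57 − 38 = 19; sign = (−1)^19 = -1.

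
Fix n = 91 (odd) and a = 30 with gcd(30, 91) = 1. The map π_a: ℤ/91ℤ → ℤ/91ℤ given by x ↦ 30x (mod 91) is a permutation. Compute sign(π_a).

+1

Orbit of 9 under x↦30x: [9, 88, 1, 30, 81, 64]… (length divides ord_91(30)).
Cycle type of π: 6×14 + 3×2 + 1; total 17 cycles.
sign(π) = (−1)^{n − #cycles} = (−1)^{91−17} = (−1)^74 = +1.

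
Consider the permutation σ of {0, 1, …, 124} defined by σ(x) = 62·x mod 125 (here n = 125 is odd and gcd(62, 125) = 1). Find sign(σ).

-1

Orbit of 2 under x↦62x: [2, 124, 63, 31, 47, 39, 43]… (length divides ord_125(62)).
Cycle type of π: 100 + 20 + 4 + 1; total 4 cycles.
With 4 cycles on 125 points, sign = (−1)^{125−4} = -1.
The Jacobi symbol (62|125) = -1 (Zolotarev) agrees.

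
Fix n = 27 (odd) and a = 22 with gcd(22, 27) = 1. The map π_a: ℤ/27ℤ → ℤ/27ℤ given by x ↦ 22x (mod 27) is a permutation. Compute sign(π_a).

+1

Trace 16: π^k(16) = [16, 1, 22, 25, 10, 4, 7] for k=0..6.
7 cycles of lengths [9, 9, 3, 3, 1, 1, 1].
With 7 cycles on 27 points, sign = (−1)^{27−7} = +1.
Via Zolotarev, sign(π_{22}) = (22|27) = +1.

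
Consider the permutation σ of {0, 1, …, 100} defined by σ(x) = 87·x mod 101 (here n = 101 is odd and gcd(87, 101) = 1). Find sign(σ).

Orbit of 36 under x↦87x: [36, 1, 87, 95, 84]… (length divides ord_101(87)).
Cycle type of π: 5×20 + 1; total 21 cycles.
101 − 21 = 80 transpositions; sign(π) = (−1)^80 = +1.
The Jacobi symbol (87|101) = +1 (Zolotarev) agrees.

+1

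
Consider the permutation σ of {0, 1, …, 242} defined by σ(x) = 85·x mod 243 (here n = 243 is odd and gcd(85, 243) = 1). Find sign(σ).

Start at x=103: 103 → 7 → 109 → 31 → 205 → 172 → 40 → … (one orbit).
π_85 has 11 disjoint cycles with lengths [81, 81, 27, 27, 9, 9, 3, 3, 1, 1, 1] on {0,…,242}.
With 11 cycles on 243 points, sign = (−1)^{243−11} = +1.

+1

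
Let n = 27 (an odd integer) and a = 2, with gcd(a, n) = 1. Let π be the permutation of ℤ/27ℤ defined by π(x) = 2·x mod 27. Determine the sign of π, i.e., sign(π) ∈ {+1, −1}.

-1

Orbit of 10 under x↦2x: [10, 20, 13, 26, 25, 23, 19]… (length divides ord_27(2)).
Decompose π into cycles: lengths [18, 6, 2, 1] (4 cycles, including the fixed point 0).
sign(π) = (−1)^{n − #cycles} = (−1)^{27−4} = (−1)^23 = -1.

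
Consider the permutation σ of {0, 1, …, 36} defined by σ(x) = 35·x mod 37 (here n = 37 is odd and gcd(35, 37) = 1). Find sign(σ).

-1

Orbit of 27 under x↦35x: [27, 20, 34, 6, 25, 24, 26]… (length divides ord_37(35)).
π_35 has 2 disjoint cycles with lengths [36, 1] on {0,…,36}.
37 − 2 = 35 transpositions; sign(π) = (−1)^35 = -1.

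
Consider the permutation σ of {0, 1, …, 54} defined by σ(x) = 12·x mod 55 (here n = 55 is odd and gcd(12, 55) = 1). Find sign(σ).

Orbit of 1 under x↦12x: [1, 12, 34, 23]… (length divides ord_55(12)).
Decompose π into cycles: lengths [4, 4, 4, 4, 4, 4, 4, 4, 4, 4, 4, 1, 1, 1, 1, 1, 1, 1, 1, 1, 1, 1] (22 cycles, including the fixed point 0).
With 22 cycles on 55 points, sign = (−1)^{55−22} = -1.
The Jacobi symbol (12|55) = -1 (Zolotarev) agrees.

-1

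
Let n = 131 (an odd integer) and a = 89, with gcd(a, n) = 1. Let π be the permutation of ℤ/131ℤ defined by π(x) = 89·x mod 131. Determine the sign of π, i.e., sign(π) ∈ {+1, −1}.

+1

Start at x=61: 61 → 58 → 53 → 1 → 89 → 61 (one orbit).
π_89 has 27 disjoint cycles with lengths [5, 5, 5, 5, 5, 5, 5, 5, 5, 5, 5, 5, 5, 5, 5, 5, 5, 5, 5, 5, 5, 5, 5, 5, 5, 5, 1] on {0,…,130}.
Σ(ℓ_i−1) = 131−27 = 104; sign = (−1)^104 = +1.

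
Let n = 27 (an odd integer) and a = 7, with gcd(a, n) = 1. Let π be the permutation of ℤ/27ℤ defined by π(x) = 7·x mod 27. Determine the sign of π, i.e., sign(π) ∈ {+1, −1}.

Orbit of 16 under x↦7x: [16, 4, 1, 7, 22, 19, 25]… (length divides ord_27(7)).
Cycle lengths of π_7 on ℤ/27ℤ: [9, 9, 3, 3, 1, 1, 1]; 7 cycles in total.
7 cycles on 27: each ℓ→(−1)^(ℓ−1), product (−1)^20 = +1.
Check: (7/27) = +1 by Zolotarev.

+1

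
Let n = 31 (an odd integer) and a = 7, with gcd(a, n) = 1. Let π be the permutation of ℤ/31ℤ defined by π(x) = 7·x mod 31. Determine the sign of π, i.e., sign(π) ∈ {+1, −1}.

Trace 14: π^k(14) = [14, 5, 4, 28, 10, 8, 25] for k=0..6.
Decompose π into cycles: lengths [15, 15, 1] (3 cycles, including the fixed point 0).
n − c = 31 − 3 = 28; sign = (−1)^28 = +1.

+1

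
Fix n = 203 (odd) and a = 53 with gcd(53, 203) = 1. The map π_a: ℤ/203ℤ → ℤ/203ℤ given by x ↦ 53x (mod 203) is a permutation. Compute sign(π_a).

+1

Orbit of 197 under x↦53x: [197, 88, 198, 141, 165, 16, 36]… (length divides ord_203(53)).
π_53 has 15 disjoint cycles with lengths [21, 21, 21, 21, 21, 21, 21, 21, 7, 7, 7, 7, 3, 3, 1] on {0,…,202}.
With 15 cycles on 203 points, sign = (−1)^{203−15} = +1.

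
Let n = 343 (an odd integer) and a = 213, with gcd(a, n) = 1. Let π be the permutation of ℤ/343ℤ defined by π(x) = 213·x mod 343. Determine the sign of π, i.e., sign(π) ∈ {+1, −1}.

Trace 123: π^k(123) = [123, 131, 120, 178, 184, 90, 305] for k=0..6.
Cycle type of π: 294 + 42 + 6 + 1; total 4 cycles.
n − c = 343 − 4 = 339; sign = (−1)^339 = -1.

-1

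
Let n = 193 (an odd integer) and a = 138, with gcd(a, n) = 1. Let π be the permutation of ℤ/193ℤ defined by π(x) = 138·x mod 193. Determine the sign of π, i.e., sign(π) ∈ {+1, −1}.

+1

Orbit of 49 under x↦138x: [49, 7, 1, 138, 130, 184, 109]… (length divides ord_193(138)).
Decompose π into cycles: lengths [24, 24, 24, 24, 24, 24, 24, 24, 1] (9 cycles, including the fixed point 0).
With 9 cycles on 193 points, sign = (−1)^{193−9} = +1.
The Jacobi symbol (138|193) = +1 (Zolotarev) agrees.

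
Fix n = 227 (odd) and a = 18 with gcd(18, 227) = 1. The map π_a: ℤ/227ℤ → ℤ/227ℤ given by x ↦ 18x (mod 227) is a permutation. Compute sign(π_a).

Trace 198: π^k(198) = [198, 159, 138, 214, 220, 101, 2] for k=0..6.
The orbit structure of x ↦ 18x mod 227: 2 orbits of sizes [226, 1].
n − c = 227 − 2 = 225; sign = (−1)^225 = -1.

-1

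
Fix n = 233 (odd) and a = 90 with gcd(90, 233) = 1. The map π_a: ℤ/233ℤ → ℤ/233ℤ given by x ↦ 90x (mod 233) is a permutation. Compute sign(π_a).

-1

Trace 41: π^k(41) = [41, 195, 75, 226, 69, 152, 166] for k=0..6.
The orbit structure of x ↦ 90x mod 233: 2 orbits of sizes [232, 1].
233 − 2 = 231 transpositions; sign(π) = (−1)^231 = -1.
Zolotarev: (90|233) = -1, matching the cycle-count sign.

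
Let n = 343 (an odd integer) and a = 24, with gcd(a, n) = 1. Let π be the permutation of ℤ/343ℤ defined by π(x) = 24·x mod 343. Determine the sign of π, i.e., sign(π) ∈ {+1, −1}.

Start at x=181: 181 → 228 → 327 → 302 → 45 → 51 → 195 → … (one orbit).
The orbit structure of x ↦ 24x mod 343: 4 orbits of sizes [294, 42, 6, 1].
With 4 cycles on 343 points, sign = (−1)^{343−4} = -1.
Zolotarev: (24|343) = -1, matching the cycle-count sign.

-1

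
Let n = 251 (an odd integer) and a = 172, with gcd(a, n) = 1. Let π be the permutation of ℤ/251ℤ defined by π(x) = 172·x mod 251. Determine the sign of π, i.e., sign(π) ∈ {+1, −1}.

Trace 214: π^k(214) = [214, 162, 3, 14, 149, 26, 205] for k=0..6.
Decompose π into cycles: lengths [250, 1] (2 cycles, including the fixed point 0).
With 2 cycles on 251 points, sign = (−1)^{251−2} = -1.

-1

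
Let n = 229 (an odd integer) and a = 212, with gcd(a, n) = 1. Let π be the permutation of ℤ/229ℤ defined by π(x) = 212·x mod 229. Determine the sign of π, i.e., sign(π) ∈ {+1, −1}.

+1

Trace 26: π^k(26) = [26, 16, 186, 44, 168, 121, 4] for k=0..6.
Cycle type of π: 38×6 + 1; total 7 cycles.
n − c = 229 − 7 = 222; sign = (−1)^222 = +1.
Via Zolotarev, sign(π_{212}) = (212|229) = +1.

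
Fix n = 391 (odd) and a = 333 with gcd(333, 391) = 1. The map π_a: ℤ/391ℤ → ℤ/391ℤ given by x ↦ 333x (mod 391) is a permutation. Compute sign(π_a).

+1

Trace 80: π^k(80) = [80, 52, 112, 151, 235, 55, 329] for k=0..6.
Decompose π into cycles: lengths [176, 176, 22, 16, 1] (5 cycles, including the fixed point 0).
5 cycles on 391: each ℓ→(−1)^(ℓ−1), product (−1)^386 = +1.
(333|391)_J = +1 (Zolotarev's lemma cross-check).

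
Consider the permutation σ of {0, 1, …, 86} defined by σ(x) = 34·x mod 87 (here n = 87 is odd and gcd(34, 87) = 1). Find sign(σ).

+1

Trace 52: π^k(52) = [52, 28, 82, 4, 49, 13, 7] for k=0..6.
Cycle type of π: 14×6 + 1×3; total 9 cycles.
87 − 9 = 78 transpositions; sign(π) = (−1)^78 = +1.
(34|87)_J = +1 (Zolotarev's lemma cross-check).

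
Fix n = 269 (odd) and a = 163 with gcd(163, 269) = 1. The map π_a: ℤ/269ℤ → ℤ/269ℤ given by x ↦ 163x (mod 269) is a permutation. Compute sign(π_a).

-1

Trace 222: π^k(222) = [222, 140, 224, 197, 100, 160, 256] for k=0..6.
Cycle type of π: 268 + 1; total 2 cycles.
2 cycles on 269: each ℓ→(−1)^(ℓ−1), product (−1)^267 = -1.
(163|269)_J = -1 (Zolotarev's lemma cross-check).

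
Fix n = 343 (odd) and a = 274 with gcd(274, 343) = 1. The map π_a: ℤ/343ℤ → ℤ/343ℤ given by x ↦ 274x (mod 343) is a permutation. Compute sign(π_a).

Start at x=1: 1 → 274 → 302 → 85 → 309 → 288 → 22 → … (one orbit).
Cycle lengths of π_274 on ℤ/343ℤ: [49, 49, 49, 49, 49, 49, 7, 7, 7, 7, 7, 7, 1, 1, 1, 1, 1, 1, 1]; 19 cycles in total.
n − c = 343 − 19 = 324; sign = (−1)^324 = +1.
The Jacobi symbol (274|343) = +1 (Zolotarev) agrees.

+1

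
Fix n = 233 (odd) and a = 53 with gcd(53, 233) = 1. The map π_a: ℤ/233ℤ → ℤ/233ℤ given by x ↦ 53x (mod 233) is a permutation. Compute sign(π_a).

-1

Start at x=177: 177 → 61 → 204 → 94 → 89 → 57 → 225 → … (one orbit).
The orbit structure of x ↦ 53x mod 233: 2 orbits of sizes [232, 1].
2 cycles on 233: each ℓ→(−1)^(ℓ−1), product (−1)^231 = -1.
(53|233)_J = -1 (Zolotarev's lemma cross-check).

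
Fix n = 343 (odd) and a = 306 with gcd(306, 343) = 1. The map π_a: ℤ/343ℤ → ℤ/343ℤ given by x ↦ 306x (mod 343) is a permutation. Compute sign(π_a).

Trace 253: π^k(253) = [253, 243, 270, 300, 219, 129, 29] for k=0..6.
Cycle lengths of π_306 on ℤ/343ℤ: [294, 42, 6, 1]; 4 cycles in total.
Σ(ℓ_i−1) = 343−4 = 339; sign = (−1)^339 = -1.
The Jacobi symbol (306|343) = -1 (Zolotarev) agrees.

-1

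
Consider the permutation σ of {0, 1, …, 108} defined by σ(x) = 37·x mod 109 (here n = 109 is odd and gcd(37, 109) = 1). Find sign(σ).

Orbit of 69 under x↦37x: [69, 46, 67, 81, 54, 36, 24]… (length divides ord_109(37)).
2 cycles of lengths [108, 1].
Σ(ℓ_i−1) = 109−2 = 107; sign = (−1)^107 = -1.
Zolotarev: (37|109) = -1, matching the cycle-count sign.

-1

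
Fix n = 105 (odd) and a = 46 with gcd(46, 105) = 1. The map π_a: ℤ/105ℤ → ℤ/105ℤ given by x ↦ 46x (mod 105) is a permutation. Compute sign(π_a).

Orbit of 16 under x↦46x: [16, 1, 46]… (length divides ord_105(46)).
π_46 has 45 disjoint cycles with lengths [3, 3, 3, 3, 3, 3, 3, 3, 3, 3, 3, 3, 3, 3, 3, 3, 3, 3, 3, 3, 3, 3, 3, 3, 3, 3, 3, 3, 3, 3, 1, 1, 1, 1, 1, 1, 1, 1, 1, 1, 1, 1, 1, 1, 1] on {0,…,104}.
45 cycles on 105: each ℓ→(−1)^(ℓ−1), product (−1)^60 = +1.
Via Zolotarev, sign(π_{46}) = (46|105) = +1.

+1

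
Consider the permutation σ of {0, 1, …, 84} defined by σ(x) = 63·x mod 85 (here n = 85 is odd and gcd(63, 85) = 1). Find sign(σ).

+1

Orbit of 57 under x↦63x: [57, 21, 48, 49, 27, 1, 63]… (length divides ord_85(63)).
The orbit structure of x ↦ 63x mod 85: 7 orbits of sizes [16, 16, 16, 16, 16, 4, 1].
7 cycles on 85: each ℓ→(−1)^(ℓ−1), product (−1)^78 = +1.
(63|85)_J = +1 (Zolotarev's lemma cross-check).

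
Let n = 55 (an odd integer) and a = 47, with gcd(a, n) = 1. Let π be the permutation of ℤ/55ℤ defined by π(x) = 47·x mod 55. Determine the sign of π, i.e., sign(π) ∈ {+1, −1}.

Orbit of 27 under x↦47x: [27, 4, 23, 36, 42, 49, 48]… (length divides ord_55(47)).
Cycle lengths of π_47 on ℤ/55ℤ: [20, 20, 5, 5, 4, 1]; 6 cycles in total.
sign(π) = (−1)^{n − #cycles} = (−1)^{55−6} = (−1)^49 = -1.
The Jacobi symbol (47|55) = -1 (Zolotarev) agrees.

-1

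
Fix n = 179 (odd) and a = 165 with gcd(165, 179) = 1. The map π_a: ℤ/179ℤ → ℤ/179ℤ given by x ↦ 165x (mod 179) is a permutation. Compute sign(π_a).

-1

Trace 57: π^k(57) = [57, 97, 74, 38, 5, 109, 85] for k=0..6.
π_165 has 2 disjoint cycles with lengths [178, 1] on {0,…,178}.
179 − 2 = 177 transpositions; sign(π) = (−1)^177 = -1.
The Jacobi symbol (165|179) = -1 (Zolotarev) agrees.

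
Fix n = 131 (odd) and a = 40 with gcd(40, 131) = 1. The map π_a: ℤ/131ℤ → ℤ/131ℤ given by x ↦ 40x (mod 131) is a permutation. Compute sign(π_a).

Trace 99: π^k(99) = [99, 30, 21, 54, 64, 71, 89] for k=0..6.
π_40 has 2 disjoint cycles with lengths [130, 1] on {0,…,130}.
With 2 cycles on 131 points, sign = (−1)^{131−2} = -1.
Via Zolotarev, sign(π_{40}) = (40|131) = -1.

-1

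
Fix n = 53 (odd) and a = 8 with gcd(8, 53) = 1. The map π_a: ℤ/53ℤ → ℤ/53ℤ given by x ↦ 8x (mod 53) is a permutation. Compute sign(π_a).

Orbit of 37 under x↦8x: [37, 31, 36, 23, 25, 41, 10]… (length divides ord_53(8)).
Decompose π into cycles: lengths [52, 1] (2 cycles, including the fixed point 0).
sign(π) = (−1)^{n − #cycles} = (−1)^{53−2} = (−1)^51 = -1.
The Jacobi symbol (8|53) = -1 (Zolotarev) agrees.

-1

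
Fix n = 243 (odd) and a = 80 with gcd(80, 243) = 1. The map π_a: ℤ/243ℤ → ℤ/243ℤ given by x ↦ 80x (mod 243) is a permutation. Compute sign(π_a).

Trace 82: π^k(82) = [82, 242, 163, 161, 1, 80] for k=0..5.
Cycle type of π: 6×27 + 2×40 + 1; total 68 cycles.
n − c = 243 − 68 = 175; sign = (−1)^175 = -1.
Via Zolotarev, sign(π_{80}) = (80|243) = -1.

-1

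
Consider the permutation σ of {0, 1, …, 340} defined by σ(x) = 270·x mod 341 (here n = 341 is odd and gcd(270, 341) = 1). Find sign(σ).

+1

Start at x=106: 106 → 317 → 340 → 71 → 74 → 202 → 321 → … (one orbit).
Cycle type of π: 30×11 + 10 + 1; total 13 cycles.
Σ(ℓ_i−1) = 341−13 = 328; sign = (−1)^328 = +1.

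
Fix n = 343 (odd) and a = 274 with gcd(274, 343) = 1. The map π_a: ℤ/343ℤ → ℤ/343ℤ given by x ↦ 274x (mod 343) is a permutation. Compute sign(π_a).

Orbit of 43 under x↦274x: [43, 120, 295, 225, 253, 36, 260]… (length divides ord_343(274)).
Decompose π into cycles: lengths [49, 49, 49, 49, 49, 49, 7, 7, 7, 7, 7, 7, 1, 1, 1, 1, 1, 1, 1] (19 cycles, including the fixed point 0).
343 − 19 = 324 transpositions; sign(π) = (−1)^324 = +1.
Zolotarev: (274|343) = +1, matching the cycle-count sign.

+1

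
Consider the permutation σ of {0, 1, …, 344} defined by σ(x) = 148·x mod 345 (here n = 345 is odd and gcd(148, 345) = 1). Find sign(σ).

Trace 334: π^k(334) = [334, 97, 211, 178, 124, 67, 256] for k=0..6.
Cycle type of π: 44×6 + 22×3 + 4×3 + 1×3; total 15 cycles.
Σ(ℓ_i−1) = 345−15 = 330; sign = (−1)^330 = +1.
(148|345)_J = +1 (Zolotarev's lemma cross-check).

+1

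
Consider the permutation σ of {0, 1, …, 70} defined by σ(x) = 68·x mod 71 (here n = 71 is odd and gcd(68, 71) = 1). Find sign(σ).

-1

Orbit of 49 under x↦68x: [49, 66, 15, 26, 64, 21, 8]… (length divides ord_71(68)).
Cycle lengths of π_68 on ℤ/71ℤ: [70, 1]; 2 cycles in total.
n − c = 71 − 2 = 69; sign = (−1)^69 = -1.
Zolotarev: (68|71) = -1, matching the cycle-count sign.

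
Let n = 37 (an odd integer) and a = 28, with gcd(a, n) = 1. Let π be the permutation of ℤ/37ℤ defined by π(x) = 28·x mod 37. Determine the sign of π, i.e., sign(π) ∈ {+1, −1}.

+1

Orbit of 25 under x↦28x: [25, 34, 27, 16, 4, 1, 28]… (length divides ord_37(28)).
Cycle lengths of π_28 on ℤ/37ℤ: [18, 18, 1]; 3 cycles in total.
sign(π) = (−1)^{n − #cycles} = (−1)^{37−3} = (−1)^34 = +1.
The Jacobi symbol (28|37) = +1 (Zolotarev) agrees.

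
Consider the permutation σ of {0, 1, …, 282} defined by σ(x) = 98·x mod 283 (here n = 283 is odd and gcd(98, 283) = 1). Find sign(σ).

Trace 159: π^k(159) = [159, 17, 251, 260, 10, 131, 103] for k=0..6.
The orbit structure of x ↦ 98x mod 283: 2 orbits of sizes [282, 1].
2 cycles on 283: each ℓ→(−1)^(ℓ−1), product (−1)^281 = -1.

-1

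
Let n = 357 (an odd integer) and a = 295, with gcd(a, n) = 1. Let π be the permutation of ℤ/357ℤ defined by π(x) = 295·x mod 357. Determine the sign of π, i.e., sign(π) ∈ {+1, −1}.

Start at x=337: 337 → 169 → 232 → 253 → 22 → 64 → 316 → … (one orbit).
42 cycles of lengths [16, 16, 16, 16, 16, 16, 16, 16, 16, 16, 16, 16, 16, 16, 16, 16, 16, 16, 16, 16, 16, 1, 1, 1, 1, 1, 1, 1, 1, 1, 1, 1, 1, 1, 1, 1, 1, 1, 1, 1, 1, 1].
n − c = 357 − 42 = 315; sign = (−1)^315 = -1.
The Jacobi symbol (295|357) = -1 (Zolotarev) agrees.

-1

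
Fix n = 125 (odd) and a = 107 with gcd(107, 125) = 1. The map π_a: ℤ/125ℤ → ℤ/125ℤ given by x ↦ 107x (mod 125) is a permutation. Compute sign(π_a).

-1

Start at x=1: 1 → 107 → 74 → 43 → 101 → 57 → 99 → … (one orbit).
12 cycles of lengths [20, 20, 20, 20, 20, 4, 4, 4, 4, 4, 4, 1].
n − c = 125 − 12 = 113; sign = (−1)^113 = -1.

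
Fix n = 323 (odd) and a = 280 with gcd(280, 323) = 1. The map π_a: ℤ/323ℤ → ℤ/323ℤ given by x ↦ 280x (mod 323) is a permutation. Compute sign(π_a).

-1

Orbit of 254 under x↦280x: [254, 60, 4, 151, 290, 127, 30]… (length divides ord_323(280)).
π_280 has 8 disjoint cycles with lengths [72, 72, 72, 72, 18, 8, 8, 1] on {0,…,322}.
Σ(ℓ_i−1) = 323−8 = 315; sign = (−1)^315 = -1.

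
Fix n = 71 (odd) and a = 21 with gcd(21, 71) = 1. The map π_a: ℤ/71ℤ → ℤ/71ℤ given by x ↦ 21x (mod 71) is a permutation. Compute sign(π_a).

Orbit of 21 under x↦21x: [21, 15, 31, 12, 39, 38, 17]… (length divides ord_71(21)).
2 cycles of lengths [70, 1].
sign(π) = (−1)^{n − #cycles} = (−1)^{71−2} = (−1)^69 = -1.

-1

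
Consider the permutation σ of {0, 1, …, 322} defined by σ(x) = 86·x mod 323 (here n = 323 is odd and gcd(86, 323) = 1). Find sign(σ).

-1

Orbit of 120 under x↦86x: [120, 307, 239, 205, 188, 18, 256]… (length divides ord_323(86)).
Decompose π into cycles: lengths [18, 18, 18, 18, 18, 18, 18, 18, 18, 18, 18, 18, 18, 18, 18, 18, 18, 1, 1, 1, 1, 1, 1, 1, 1, 1, 1, 1, 1, 1, 1, 1, 1, 1] (34 cycles, including the fixed point 0).
With 34 cycles on 323 points, sign = (−1)^{323−34} = -1.
Zolotarev: (86|323) = -1, matching the cycle-count sign.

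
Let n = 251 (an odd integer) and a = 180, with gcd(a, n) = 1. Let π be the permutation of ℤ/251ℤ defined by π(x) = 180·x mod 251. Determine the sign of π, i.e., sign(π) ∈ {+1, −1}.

+1

Start at x=135: 135 → 204 → 74 → 17 → 48 → 106 → 4 → … (one orbit).
Cycle lengths of π_180 on ℤ/251ℤ: [125, 125, 1]; 3 cycles in total.
Σ(ℓ_i−1) = 251−3 = 248; sign = (−1)^248 = +1.
Check: (180/251) = +1 by Zolotarev.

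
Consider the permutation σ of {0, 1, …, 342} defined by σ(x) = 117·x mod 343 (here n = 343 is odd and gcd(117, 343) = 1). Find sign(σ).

-1

Orbit of 177 under x↦117x: [177, 129, 1, 117, 312, 146, 275]… (length divides ord_343(117)).
16 cycles of lengths [42, 42, 42, 42, 42, 42, 42, 6, 6, 6, 6, 6, 6, 6, 6, 1].
343 − 16 = 327 transpositions; sign(π) = (−1)^327 = -1.
(117|343)_J = -1 (Zolotarev's lemma cross-check).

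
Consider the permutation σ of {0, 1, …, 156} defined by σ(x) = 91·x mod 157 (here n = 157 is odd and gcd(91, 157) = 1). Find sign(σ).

-1

Orbit of 51 under x↦91x: [51, 88, 1, 91, 117, 128, 30]… (length divides ord_157(91)).
2 cycles of lengths [156, 1].
sign(π) = (−1)^{n − #cycles} = (−1)^{157−2} = (−1)^155 = -1.
Via Zolotarev, sign(π_{91}) = (91|157) = -1.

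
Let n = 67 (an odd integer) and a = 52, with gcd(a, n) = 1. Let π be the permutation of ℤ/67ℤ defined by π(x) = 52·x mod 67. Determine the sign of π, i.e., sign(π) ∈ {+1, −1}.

Orbit of 66 under x↦52x: [66, 15, 43, 25, 27, 64, 45]… (length divides ord_67(52)).
Decompose π into cycles: lengths [22, 22, 22, 1] (4 cycles, including the fixed point 0).
sign(π) = (−1)^{n − #cycles} = (−1)^{67−4} = (−1)^63 = -1.

-1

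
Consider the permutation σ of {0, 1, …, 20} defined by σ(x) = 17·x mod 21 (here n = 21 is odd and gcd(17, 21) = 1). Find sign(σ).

+1

Orbit of 4 under x↦17x: [4, 5, 1, 17, 16, 20]… (length divides ord_21(17)).
5 cycles of lengths [6, 6, 6, 2, 1].
Σ(ℓ_i−1) = 21−5 = 16; sign = (−1)^16 = +1.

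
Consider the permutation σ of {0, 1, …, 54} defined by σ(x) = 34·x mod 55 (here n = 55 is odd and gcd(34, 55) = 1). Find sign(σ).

+1

Trace 1: π^k(1) = [1, 34] for k=0..1.
The orbit structure of x ↦ 34x mod 55: 33 orbits of sizes [2, 2, 2, 2, 2, 2, 2, 2, 2, 2, 2, 2, 2, 2, 2, 2, 2, 2, 2, 2, 2, 2, 1, 1, 1, 1, 1, 1, 1, 1, 1, 1, 1].
Σ(ℓ_i−1) = 55−33 = 22; sign = (−1)^22 = +1.
Via Zolotarev, sign(π_{34}) = (34|55) = +1.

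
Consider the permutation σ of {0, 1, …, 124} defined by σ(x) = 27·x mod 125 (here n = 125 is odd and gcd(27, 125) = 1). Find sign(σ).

Start at x=29: 29 → 33 → 16 → 57 → 39 → 53 → 56 → … (one orbit).
Cycle type of π: 100 + 20 + 4 + 1; total 4 cycles.
sign(π) = (−1)^{n − #cycles} = (−1)^{125−4} = (−1)^121 = -1.

-1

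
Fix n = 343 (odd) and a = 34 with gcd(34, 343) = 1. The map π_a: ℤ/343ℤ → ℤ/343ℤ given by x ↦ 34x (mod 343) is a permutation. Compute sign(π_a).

-1

Start at x=265: 265 → 92 → 41 → 22 → 62 → 50 → 328 → … (one orbit).
Cycle lengths of π_34 on ℤ/343ℤ: [98, 98, 98, 14, 14, 14, 2, 2, 2, 1]; 10 cycles in total.
n − c = 343 − 10 = 333; sign = (−1)^333 = -1.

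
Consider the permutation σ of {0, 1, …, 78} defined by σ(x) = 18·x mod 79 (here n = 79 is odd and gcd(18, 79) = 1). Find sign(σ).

Orbit of 38 under x↦18x: [38, 52, 67, 21, 62, 10, 22]… (length divides ord_79(18)).
7 cycles of lengths [13, 13, 13, 13, 13, 13, 1].
With 7 cycles on 79 points, sign = (−1)^{79−7} = +1.
The Jacobi symbol (18|79) = +1 (Zolotarev) agrees.

+1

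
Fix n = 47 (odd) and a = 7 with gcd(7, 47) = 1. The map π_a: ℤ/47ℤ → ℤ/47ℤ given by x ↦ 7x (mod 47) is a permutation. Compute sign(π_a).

Orbit of 4 under x↦7x: [4, 28, 8, 9, 16, 18, 32]… (length divides ord_47(7)).
π_7 has 3 disjoint cycles with lengths [23, 23, 1] on {0,…,46}.
3 cycles on 47: each ℓ→(−1)^(ℓ−1), product (−1)^44 = +1.

+1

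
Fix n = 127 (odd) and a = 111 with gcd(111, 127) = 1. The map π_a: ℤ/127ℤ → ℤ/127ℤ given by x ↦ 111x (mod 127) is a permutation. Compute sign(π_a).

-1

Orbit of 1 under x↦111x: [1, 111, 2, 95, 4, 63, 8]… (length divides ord_127(111)).
Cycle lengths of π_111 on ℤ/127ℤ: [14, 14, 14, 14, 14, 14, 14, 14, 14, 1]; 10 cycles in total.
sign(π) = (−1)^{n − #cycles} = (−1)^{127−10} = (−1)^117 = -1.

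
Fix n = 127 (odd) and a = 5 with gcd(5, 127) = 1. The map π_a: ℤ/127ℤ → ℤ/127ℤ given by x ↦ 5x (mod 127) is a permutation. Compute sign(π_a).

-1

Trace 50: π^k(50) = [50, 123, 107, 27, 8, 40, 73] for k=0..6.
Cycle lengths of π_5 on ℤ/127ℤ: [42, 42, 42, 1]; 4 cycles in total.
n − c = 127 − 4 = 123; sign = (−1)^123 = -1.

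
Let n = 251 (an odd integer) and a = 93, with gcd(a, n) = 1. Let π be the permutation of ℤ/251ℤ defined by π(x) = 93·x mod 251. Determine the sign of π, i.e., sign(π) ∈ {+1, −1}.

Trace 153: π^k(153) = [153, 173, 25, 66, 114, 60, 58] for k=0..6.
Decompose π into cycles: lengths [125, 125, 1] (3 cycles, including the fixed point 0).
sign(π) = (−1)^{n − #cycles} = (−1)^{251−3} = (−1)^248 = +1.
The Jacobi symbol (93|251) = +1 (Zolotarev) agrees.

+1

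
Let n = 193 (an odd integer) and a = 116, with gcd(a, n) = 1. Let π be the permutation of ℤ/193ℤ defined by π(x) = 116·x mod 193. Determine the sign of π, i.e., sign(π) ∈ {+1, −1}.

Trace 134: π^k(134) = [134, 104, 98, 174, 112, 61, 128] for k=0..6.
π_116 has 2 disjoint cycles with lengths [192, 1] on {0,…,192}.
sign(π) = (−1)^{n − #cycles} = (−1)^{193−2} = (−1)^191 = -1.
Zolotarev: (116|193) = -1, matching the cycle-count sign.

-1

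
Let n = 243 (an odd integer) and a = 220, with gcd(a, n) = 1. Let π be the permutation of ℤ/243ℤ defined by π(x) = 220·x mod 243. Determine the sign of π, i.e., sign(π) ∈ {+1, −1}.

Orbit of 172 under x↦220x: [172, 175, 106, 235, 184, 142, 136]… (length divides ord_243(220)).
Decompose π into cycles: lengths [81, 81, 27, 27, 9, 9, 3, 3, 1, 1, 1] (11 cycles, including the fixed point 0).
With 11 cycles on 243 points, sign = (−1)^{243−11} = +1.
Zolotarev: (220|243) = +1, matching the cycle-count sign.

+1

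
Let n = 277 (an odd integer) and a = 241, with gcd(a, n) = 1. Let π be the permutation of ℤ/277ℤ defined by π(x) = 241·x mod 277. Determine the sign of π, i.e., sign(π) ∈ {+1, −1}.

+1

Trace 252: π^k(252) = [252, 69, 9, 230, 30, 28, 100] for k=0..6.
Decompose π into cycles: lengths [69, 69, 69, 69, 1] (5 cycles, including the fixed point 0).
With 5 cycles on 277 points, sign = (−1)^{277−5} = +1.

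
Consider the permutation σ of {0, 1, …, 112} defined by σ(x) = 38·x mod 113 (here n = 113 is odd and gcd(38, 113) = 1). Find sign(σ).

Trace 24: π^k(24) = [24, 8, 78, 26, 84, 28, 47] for k=0..6.
Cycle type of π: 112 + 1; total 2 cycles.
With 2 cycles on 113 points, sign = (−1)^{113−2} = -1.
Check: (38/113) = -1 by Zolotarev.

-1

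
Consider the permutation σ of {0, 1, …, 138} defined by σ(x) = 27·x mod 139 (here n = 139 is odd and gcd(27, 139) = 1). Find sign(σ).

-1

Orbit of 87 under x↦27x: [87, 125, 39, 80, 75, 79, 48]… (length divides ord_139(27)).
Decompose π into cycles: lengths [46, 46, 46, 1] (4 cycles, including the fixed point 0).
sign(π) = (−1)^{n − #cycles} = (−1)^{139−4} = (−1)^135 = -1.
Check: (27/139) = -1 by Zolotarev.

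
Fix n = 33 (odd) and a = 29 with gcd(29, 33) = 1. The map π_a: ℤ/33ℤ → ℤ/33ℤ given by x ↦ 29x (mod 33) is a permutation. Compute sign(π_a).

+1

Start at x=4: 4 → 17 → 31 → 8 → 1 → 29 → 16 → … (one orbit).
Cycle type of π: 10×3 + 2 + 1; total 5 cycles.
5 cycles on 33: each ℓ→(−1)^(ℓ−1), product (−1)^28 = +1.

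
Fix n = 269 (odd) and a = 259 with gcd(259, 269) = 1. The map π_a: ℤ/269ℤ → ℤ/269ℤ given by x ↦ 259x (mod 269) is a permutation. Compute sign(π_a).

-1

Start at x=93: 93 → 146 → 154 → 74 → 67 → 137 → 244 → … (one orbit).
Decompose π into cycles: lengths [268, 1] (2 cycles, including the fixed point 0).
n − c = 269 − 2 = 267; sign = (−1)^267 = -1.
Zolotarev: (259|269) = -1, matching the cycle-count sign.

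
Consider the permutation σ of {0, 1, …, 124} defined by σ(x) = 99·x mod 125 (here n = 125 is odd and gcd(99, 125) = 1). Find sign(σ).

Start at x=124: 124 → 26 → 74 → 76 → 24 → 1 → 99 → … (one orbit).
Cycle lengths of π_99 on ℤ/125ℤ: [10, 10, 10, 10, 10, 10, 10, 10, 10, 10, 2, 2, 2, 2, 2, 2, 2, 2, 2, 2, 2, 2, 1]; 23 cycles in total.
125 − 23 = 102 transpositions; sign(π) = (−1)^102 = +1.

+1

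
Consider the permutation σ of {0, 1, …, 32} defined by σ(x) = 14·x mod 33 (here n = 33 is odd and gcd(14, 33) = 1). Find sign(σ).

Trace 5: π^k(5) = [5, 4, 23, 25, 20, 16, 26] for k=0..6.
6 cycles of lengths [10, 10, 5, 5, 2, 1].
n − c = 33 − 6 = 27; sign = (−1)^27 = -1.

-1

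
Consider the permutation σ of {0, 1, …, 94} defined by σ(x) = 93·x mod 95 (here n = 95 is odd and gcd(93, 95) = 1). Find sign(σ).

Start at x=92: 92 → 6 → 83 → 24 → 47 → 1 → 93 → … (one orbit).
π_93 has 6 disjoint cycles with lengths [36, 36, 9, 9, 4, 1] on {0,…,94}.
n − c = 95 − 6 = 89; sign = (−1)^89 = -1.
The Jacobi symbol (93|95) = -1 (Zolotarev) agrees.

-1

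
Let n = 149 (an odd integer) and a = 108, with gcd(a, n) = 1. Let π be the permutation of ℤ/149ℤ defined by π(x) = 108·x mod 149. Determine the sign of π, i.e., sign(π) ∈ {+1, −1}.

Start at x=131: 131 → 142 → 138 → 4 → 134 → 19 → 115 → … (one orbit).
2 cycles of lengths [148, 1].
2 cycles on 149: each ℓ→(−1)^(ℓ−1), product (−1)^147 = -1.
The Jacobi symbol (108|149) = -1 (Zolotarev) agrees.

-1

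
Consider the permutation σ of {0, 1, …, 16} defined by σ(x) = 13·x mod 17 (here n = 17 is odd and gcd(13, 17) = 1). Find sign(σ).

Trace 1: π^k(1) = [1, 13, 16, 4] for k=0..3.
The orbit structure of x ↦ 13x mod 17: 5 orbits of sizes [4, 4, 4, 4, 1].
sign(π) = (−1)^{n − #cycles} = (−1)^{17−5} = (−1)^12 = +1.
The Jacobi symbol (13|17) = +1 (Zolotarev) agrees.

+1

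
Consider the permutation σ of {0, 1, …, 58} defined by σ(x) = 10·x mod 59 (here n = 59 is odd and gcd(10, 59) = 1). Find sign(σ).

-1

Trace 56: π^k(56) = [56, 29, 54, 9, 31, 15, 32] for k=0..6.
2 cycles of lengths [58, 1].
With 2 cycles on 59 points, sign = (−1)^{59−2} = -1.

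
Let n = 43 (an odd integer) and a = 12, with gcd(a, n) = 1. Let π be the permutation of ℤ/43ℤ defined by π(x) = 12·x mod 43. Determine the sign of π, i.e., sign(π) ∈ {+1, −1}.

-1

Trace 1: π^k(1) = [1, 12, 15, 8, 10, 34, 21] for k=0..6.
Decompose π into cycles: lengths [42, 1] (2 cycles, including the fixed point 0).
n − c = 43 − 2 = 41; sign = (−1)^41 = -1.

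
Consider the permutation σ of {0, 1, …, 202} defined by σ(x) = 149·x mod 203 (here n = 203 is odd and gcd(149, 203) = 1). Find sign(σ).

Start at x=1: 1 → 149 → 74 → 64 → 198 → 67 → 36 → … (one orbit).
Cycle lengths of π_149 on ℤ/203ℤ: [42, 42, 42, 42, 14, 14, 3, 3, 1]; 9 cycles in total.
9 cycles on 203: each ℓ→(−1)^(ℓ−1), product (−1)^194 = +1.

+1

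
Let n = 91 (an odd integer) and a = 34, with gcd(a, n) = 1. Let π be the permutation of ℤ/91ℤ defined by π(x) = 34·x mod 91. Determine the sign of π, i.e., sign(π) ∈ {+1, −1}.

Start at x=83: 83 → 1 → 34 → 64 → 83 (one orbit).
π_34 has 25 disjoint cycles with lengths [4, 4, 4, 4, 4, 4, 4, 4, 4, 4, 4, 4, 4, 4, 4, 4, 4, 4, 4, 4, 4, 2, 2, 2, 1] on {0,…,90}.
Σ(ℓ_i−1) = 91−25 = 66; sign = (−1)^66 = +1.
Via Zolotarev, sign(π_{34}) = (34|91) = +1.

+1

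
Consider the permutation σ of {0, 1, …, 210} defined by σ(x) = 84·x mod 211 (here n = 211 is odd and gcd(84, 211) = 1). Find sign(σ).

+1

Start at x=204: 204 → 45 → 193 → 176 → 14 → 121 → 36 → … (one orbit).
3 cycles of lengths [105, 105, 1].
n − c = 211 − 3 = 208; sign = (−1)^208 = +1.
(84|211)_J = +1 (Zolotarev's lemma cross-check).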